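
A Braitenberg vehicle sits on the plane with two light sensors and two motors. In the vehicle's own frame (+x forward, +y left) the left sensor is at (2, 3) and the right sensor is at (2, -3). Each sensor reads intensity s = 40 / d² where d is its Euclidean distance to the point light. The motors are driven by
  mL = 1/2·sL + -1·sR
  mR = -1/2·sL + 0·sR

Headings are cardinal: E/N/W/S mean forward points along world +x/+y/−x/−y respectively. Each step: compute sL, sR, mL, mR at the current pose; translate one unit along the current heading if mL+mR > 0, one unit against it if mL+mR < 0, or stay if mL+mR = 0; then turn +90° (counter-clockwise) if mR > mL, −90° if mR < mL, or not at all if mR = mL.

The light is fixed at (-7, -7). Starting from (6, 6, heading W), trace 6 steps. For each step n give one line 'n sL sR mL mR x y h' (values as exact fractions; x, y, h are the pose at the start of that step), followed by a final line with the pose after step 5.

n=0: pose=(6,6,W); sL=40/221, sR=40/377; mL=-100/6409, mR=-20/221; mL+mR=-40/377 → advance -1; mR−mL=-480/6409 → turn -1·90°
n=1: pose=(7,6,N); sL=20/173, sR=20/257; mL=-890/44461, mR=-10/173; mL+mR=-20/257 → advance -1; mR−mL=-1680/44461 → turn -1·90°
n=2: pose=(7,5,E); sL=40/481, sR=40/337; mL=-12500/162097, mR=-20/481; mL+mR=-40/337 → advance -1; mR−mL=5760/162097 → turn +1·90°
n=3: pose=(6,5,N); sL=5/37, sR=10/113; mL=-175/8362, mR=-5/74; mL+mR=-10/113 → advance -1; mR−mL=-195/4181 → turn -1·90°
n=4: pose=(6,4,E); sL=40/421, sR=40/289; mL=-11060/121669, mR=-20/421; mL+mR=-40/289 → advance -1; mR−mL=5280/121669 → turn +1·90°
n=5: pose=(5,4,N); sL=4/25, sR=20/197; mL=-106/4925, mR=-2/25; mL+mR=-20/197 → advance -1; mR−mL=-288/4925 → turn -1·90°

0 40/221 40/377 -100/6409 -20/221 6 6 W
1 20/173 20/257 -890/44461 -10/173 7 6 N
2 40/481 40/337 -12500/162097 -20/481 7 5 E
3 5/37 10/113 -175/8362 -5/74 6 5 N
4 40/421 40/289 -11060/121669 -20/421 6 4 E
5 4/25 20/197 -106/4925 -2/25 5 4 N
final 5 3 E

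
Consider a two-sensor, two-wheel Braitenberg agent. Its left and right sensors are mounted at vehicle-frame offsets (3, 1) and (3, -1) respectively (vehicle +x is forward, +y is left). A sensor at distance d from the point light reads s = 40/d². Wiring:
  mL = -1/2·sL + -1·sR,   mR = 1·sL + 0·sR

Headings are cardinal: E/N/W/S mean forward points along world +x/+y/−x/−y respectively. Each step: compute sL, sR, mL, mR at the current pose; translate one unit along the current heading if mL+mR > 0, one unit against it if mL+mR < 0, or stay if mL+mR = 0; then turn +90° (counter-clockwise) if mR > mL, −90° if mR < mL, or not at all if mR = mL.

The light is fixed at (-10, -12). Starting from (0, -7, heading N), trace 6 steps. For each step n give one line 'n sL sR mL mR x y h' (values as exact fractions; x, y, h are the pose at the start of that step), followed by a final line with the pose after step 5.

n=0: pose=(0,-7,N); sL=8/29, sR=8/37; mL=-380/1073, mR=8/29; mL+mR=-84/1073 → advance -1; mR−mL=676/1073 → turn +1·90°
n=1: pose=(0,-8,W); sL=20/29, sR=20/37; mL=-950/1073, mR=20/29; mL+mR=-210/1073 → advance -1; mR−mL=1690/1073 → turn +1·90°
n=2: pose=(1,-8,S); sL=8/29, sR=40/101; mL=-1564/2929, mR=8/29; mL+mR=-756/2929 → advance -1; mR−mL=2372/2929 → turn +1·90°
n=3: pose=(1,-7,E); sL=5/29, sR=10/53; mL=-845/3074, mR=5/29; mL+mR=-315/3074 → advance -1; mR−mL=1375/3074 → turn +1·90°
n=4: pose=(0,-7,N); sL=8/29, sR=8/37; mL=-380/1073, mR=8/29; mL+mR=-84/1073 → advance -1; mR−mL=676/1073 → turn +1·90°
n=5: pose=(0,-8,W); sL=20/29, sR=20/37; mL=-950/1073, mR=20/29; mL+mR=-210/1073 → advance -1; mR−mL=1690/1073 → turn +1·90°

0 8/29 8/37 -380/1073 8/29 0 -7 N
1 20/29 20/37 -950/1073 20/29 0 -8 W
2 8/29 40/101 -1564/2929 8/29 1 -8 S
3 5/29 10/53 -845/3074 5/29 1 -7 E
4 8/29 8/37 -380/1073 8/29 0 -7 N
5 20/29 20/37 -950/1073 20/29 0 -8 W
final 1 -8 S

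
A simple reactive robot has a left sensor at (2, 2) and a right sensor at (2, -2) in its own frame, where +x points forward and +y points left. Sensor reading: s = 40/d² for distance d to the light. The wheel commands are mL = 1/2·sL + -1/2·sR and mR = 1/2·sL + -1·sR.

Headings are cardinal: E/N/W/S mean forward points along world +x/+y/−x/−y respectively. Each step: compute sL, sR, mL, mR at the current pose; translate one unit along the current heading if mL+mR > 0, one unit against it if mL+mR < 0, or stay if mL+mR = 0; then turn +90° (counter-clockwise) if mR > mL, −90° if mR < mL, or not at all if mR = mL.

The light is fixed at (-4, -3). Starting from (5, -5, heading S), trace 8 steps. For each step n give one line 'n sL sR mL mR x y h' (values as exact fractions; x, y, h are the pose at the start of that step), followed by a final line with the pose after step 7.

0 40/137 8/13 -288/1781 -836/1781 5 -5 S
1 20/29 4/5 -8/145 -66/145 5 -4 W
2 8/13 8/29 64/377 12/377 6 -4 N
3 10/37 10/37 0 -5/37 6 -3 E
4 8/25 40/53 -288/1325 -788/1325 5 -3 S
5 4/5 20/29 8/145 -42/145 5 -2 W
6 40/73 40/153 1600/11169 140/11169 6 -2 N
7 1/4 5/18 -1/72 -11/72 6 -1 E
final 5 -1 S

n=0: pose=(5,-5,S); sL=40/137, sR=8/13; mL=-288/1781, mR=-836/1781; mL+mR=-1124/1781 → advance -1; mR−mL=-4/13 → turn -1·90°
n=1: pose=(5,-4,W); sL=20/29, sR=4/5; mL=-8/145, mR=-66/145; mL+mR=-74/145 → advance -1; mR−mL=-2/5 → turn -1·90°
n=2: pose=(6,-4,N); sL=8/13, sR=8/29; mL=64/377, mR=12/377; mL+mR=76/377 → advance +1; mR−mL=-4/29 → turn -1·90°
n=3: pose=(6,-3,E); sL=10/37, sR=10/37; mL=0, mR=-5/37; mL+mR=-5/37 → advance -1; mR−mL=-5/37 → turn -1·90°
n=4: pose=(5,-3,S); sL=8/25, sR=40/53; mL=-288/1325, mR=-788/1325; mL+mR=-1076/1325 → advance -1; mR−mL=-20/53 → turn -1·90°
n=5: pose=(5,-2,W); sL=4/5, sR=20/29; mL=8/145, mR=-42/145; mL+mR=-34/145 → advance -1; mR−mL=-10/29 → turn -1·90°
n=6: pose=(6,-2,N); sL=40/73, sR=40/153; mL=1600/11169, mR=140/11169; mL+mR=580/3723 → advance +1; mR−mL=-20/153 → turn -1·90°
n=7: pose=(6,-1,E); sL=1/4, sR=5/18; mL=-1/72, mR=-11/72; mL+mR=-1/6 → advance -1; mR−mL=-5/36 → turn -1·90°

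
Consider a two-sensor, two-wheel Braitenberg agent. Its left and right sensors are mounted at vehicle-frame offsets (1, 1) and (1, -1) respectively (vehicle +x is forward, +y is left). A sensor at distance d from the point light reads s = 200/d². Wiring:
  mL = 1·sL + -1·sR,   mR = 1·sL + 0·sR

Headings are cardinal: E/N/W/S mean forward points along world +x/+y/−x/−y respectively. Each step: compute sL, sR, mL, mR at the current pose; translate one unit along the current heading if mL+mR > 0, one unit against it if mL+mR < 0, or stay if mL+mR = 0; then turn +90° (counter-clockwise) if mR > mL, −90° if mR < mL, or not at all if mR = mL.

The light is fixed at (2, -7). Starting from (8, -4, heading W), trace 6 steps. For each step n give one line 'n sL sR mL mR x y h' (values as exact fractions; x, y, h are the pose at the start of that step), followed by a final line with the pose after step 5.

n=0: pose=(8,-4,W); sL=200/29, sR=200/41; mL=2400/1189, mR=200/29; mL+mR=10600/1189 → advance +1; mR−mL=200/41 → turn +1·90°
n=1: pose=(7,-4,S); sL=5, sR=10; mL=-5, mR=5; mL+mR=0 → advance +0; mR−mL=10 → turn +1·90°
n=2: pose=(7,-4,E); sL=50/13, sR=5; mL=-15/13, mR=50/13; mL+mR=35/13 → advance +1; mR−mL=5 → turn +1·90°
n=3: pose=(8,-4,N); sL=200/41, sR=40/13; mL=960/533, mR=200/41; mL+mR=3560/533 → advance +1; mR−mL=40/13 → turn +1·90°
n=4: pose=(8,-3,W); sL=100/17, sR=4; mL=32/17, mR=100/17; mL+mR=132/17 → advance +1; mR−mL=4 → turn +1·90°
n=5: pose=(7,-3,S); sL=40/9, sR=8; mL=-32/9, mR=40/9; mL+mR=8/9 → advance +1; mR−mL=8 → turn +1·90°

0 200/29 200/41 2400/1189 200/29 8 -4 W
1 5 10 -5 5 7 -4 S
2 50/13 5 -15/13 50/13 7 -4 E
3 200/41 40/13 960/533 200/41 8 -4 N
4 100/17 4 32/17 100/17 8 -3 W
5 40/9 8 -32/9 40/9 7 -3 S
final 7 -4 E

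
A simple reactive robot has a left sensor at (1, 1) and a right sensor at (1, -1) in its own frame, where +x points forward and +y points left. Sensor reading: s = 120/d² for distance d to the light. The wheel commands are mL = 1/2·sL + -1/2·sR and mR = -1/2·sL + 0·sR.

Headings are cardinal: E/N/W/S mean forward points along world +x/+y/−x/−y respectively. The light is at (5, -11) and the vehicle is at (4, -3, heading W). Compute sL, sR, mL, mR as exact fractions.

left sensor world pos  = (3, -4); dL² = 53
right sensor world pos = (3, -2); dR² = 85
sL = 120/53 = 120/53
sR = 120/85 = 24/17
mL = 1/2·sL + -1/2·sR = 384/901
mR = -1/2·sL + 0·sR = -60/53

120/53 24/17 384/901 -60/53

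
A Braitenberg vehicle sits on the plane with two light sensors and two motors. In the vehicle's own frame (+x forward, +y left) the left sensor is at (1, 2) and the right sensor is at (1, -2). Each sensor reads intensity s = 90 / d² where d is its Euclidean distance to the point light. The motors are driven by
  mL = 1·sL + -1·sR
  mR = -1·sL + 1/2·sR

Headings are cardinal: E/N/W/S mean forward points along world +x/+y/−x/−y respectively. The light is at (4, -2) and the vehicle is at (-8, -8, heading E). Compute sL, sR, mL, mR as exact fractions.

left sensor world pos  = (-7, -6); dL² = 137
right sensor world pos = (-7, -10); dR² = 185
sL = 90/137 = 90/137
sR = 90/185 = 18/37
mL = 1·sL + -1·sR = 864/5069
mR = -1·sL + 1/2·sR = -2097/5069

90/137 18/37 864/5069 -2097/5069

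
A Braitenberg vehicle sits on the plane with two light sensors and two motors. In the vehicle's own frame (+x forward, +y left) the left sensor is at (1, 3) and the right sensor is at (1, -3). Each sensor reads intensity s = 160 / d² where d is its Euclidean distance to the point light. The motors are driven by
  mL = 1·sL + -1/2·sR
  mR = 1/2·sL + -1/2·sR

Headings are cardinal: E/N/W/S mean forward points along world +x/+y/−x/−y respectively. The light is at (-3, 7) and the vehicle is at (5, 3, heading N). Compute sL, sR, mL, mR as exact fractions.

left sensor world pos  = (2, 4); dL² = 34
right sensor world pos = (8, 4); dR² = 130
sL = 160/34 = 80/17
sR = 160/130 = 16/13
mL = 1·sL + -1/2·sR = 904/221
mR = 1/2·sL + -1/2·sR = 384/221

80/17 16/13 904/221 384/221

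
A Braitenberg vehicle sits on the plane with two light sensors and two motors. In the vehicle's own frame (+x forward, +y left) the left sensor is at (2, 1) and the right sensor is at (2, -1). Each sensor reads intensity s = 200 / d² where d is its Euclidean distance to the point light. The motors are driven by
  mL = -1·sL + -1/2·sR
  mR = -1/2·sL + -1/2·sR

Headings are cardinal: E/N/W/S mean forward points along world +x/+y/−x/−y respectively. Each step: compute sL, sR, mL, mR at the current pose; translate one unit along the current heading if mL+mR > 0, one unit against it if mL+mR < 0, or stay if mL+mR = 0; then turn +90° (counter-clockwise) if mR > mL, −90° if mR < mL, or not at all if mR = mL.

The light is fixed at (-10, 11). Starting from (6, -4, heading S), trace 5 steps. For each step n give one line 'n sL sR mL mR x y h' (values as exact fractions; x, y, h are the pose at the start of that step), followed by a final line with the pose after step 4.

0 100/289 100/257 -40150/74273 -27300/74273 6 -4 S
1 200/493 200/549 -159100/270657 -104200/270657 6 -3 E
2 10/17 1/2 -57/68 -37/68 5 -3 N
3 8/17 40/73 -924/1241 -632/1241 5 -4 W
4 100/289 100/257 -40150/74273 -27300/74273 6 -4 S
final 6 -3 E

n=0: pose=(6,-4,S); sL=100/289, sR=100/257; mL=-40150/74273, mR=-27300/74273; mL+mR=-67450/74273 → advance -1; mR−mL=50/289 → turn +1·90°
n=1: pose=(6,-3,E); sL=200/493, sR=200/549; mL=-159100/270657, mR=-104200/270657; mL+mR=-263300/270657 → advance -1; mR−mL=100/493 → turn +1·90°
n=2: pose=(5,-3,N); sL=10/17, sR=1/2; mL=-57/68, mR=-37/68; mL+mR=-47/34 → advance -1; mR−mL=5/17 → turn +1·90°
n=3: pose=(5,-4,W); sL=8/17, sR=40/73; mL=-924/1241, mR=-632/1241; mL+mR=-1556/1241 → advance -1; mR−mL=4/17 → turn +1·90°
n=4: pose=(6,-4,S); sL=100/289, sR=100/257; mL=-40150/74273, mR=-27300/74273; mL+mR=-67450/74273 → advance -1; mR−mL=50/289 → turn +1·90°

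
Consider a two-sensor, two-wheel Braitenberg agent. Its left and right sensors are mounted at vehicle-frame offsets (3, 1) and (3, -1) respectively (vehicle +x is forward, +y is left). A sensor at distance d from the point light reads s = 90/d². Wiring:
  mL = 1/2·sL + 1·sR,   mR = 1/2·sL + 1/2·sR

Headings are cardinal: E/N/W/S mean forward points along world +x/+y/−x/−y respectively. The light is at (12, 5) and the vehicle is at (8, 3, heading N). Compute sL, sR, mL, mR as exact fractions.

45/13 9 279/26 81/13

left sensor world pos  = (7, 6); dL² = 26
right sensor world pos = (9, 6); dR² = 10
sL = 90/26 = 45/13
sR = 90/10 = 9
mL = 1/2·sL + 1·sR = 279/26
mR = 1/2·sL + 1/2·sR = 81/13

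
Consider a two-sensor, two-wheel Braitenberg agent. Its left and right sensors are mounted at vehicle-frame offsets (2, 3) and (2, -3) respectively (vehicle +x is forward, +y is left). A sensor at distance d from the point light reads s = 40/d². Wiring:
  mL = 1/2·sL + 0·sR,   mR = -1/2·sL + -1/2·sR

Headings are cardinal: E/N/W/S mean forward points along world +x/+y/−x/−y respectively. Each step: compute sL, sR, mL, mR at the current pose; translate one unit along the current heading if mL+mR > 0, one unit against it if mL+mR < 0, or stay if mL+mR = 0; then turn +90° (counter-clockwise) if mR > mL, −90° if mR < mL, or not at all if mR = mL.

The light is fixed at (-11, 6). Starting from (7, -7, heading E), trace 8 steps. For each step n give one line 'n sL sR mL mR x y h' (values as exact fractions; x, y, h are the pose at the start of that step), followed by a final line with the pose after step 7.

n=0: pose=(7,-7,E); sL=2/25, sR=5/82; mL=1/25, mR=-289/4100; mL+mR=-5/164 → advance -1; mR−mL=-453/4100 → turn -1·90°
n=1: pose=(6,-7,S); sL=8/125, sR=40/421; mL=4/125, mR=-4184/52625; mL+mR=-20/421 → advance -1; mR−mL=-5868/52625 → turn -1·90°
n=2: pose=(6,-6,W); sL=4/45, sR=20/153; mL=2/45, mR=-28/255; mL+mR=-10/153 → advance -1; mR−mL=-118/765 → turn -1·90°
n=3: pose=(7,-6,N); sL=8/65, sR=40/541; mL=4/65, mR=-3464/35165; mL+mR=-20/541 → advance -1; mR−mL=-5628/35165 → turn -1·90°
n=4: pose=(7,-7,E); sL=2/25, sR=5/82; mL=1/25, mR=-289/4100; mL+mR=-5/164 → advance -1; mR−mL=-453/4100 → turn -1·90°
n=5: pose=(6,-7,S); sL=8/125, sR=40/421; mL=4/125, mR=-4184/52625; mL+mR=-20/421 → advance -1; mR−mL=-5868/52625 → turn -1·90°
n=6: pose=(6,-6,W); sL=4/45, sR=20/153; mL=2/45, mR=-28/255; mL+mR=-10/153 → advance -1; mR−mL=-118/765 → turn -1·90°
n=7: pose=(7,-6,N); sL=8/65, sR=40/541; mL=4/65, mR=-3464/35165; mL+mR=-20/541 → advance -1; mR−mL=-5628/35165 → turn -1·90°

0 2/25 5/82 1/25 -289/4100 7 -7 E
1 8/125 40/421 4/125 -4184/52625 6 -7 S
2 4/45 20/153 2/45 -28/255 6 -6 W
3 8/65 40/541 4/65 -3464/35165 7 -6 N
4 2/25 5/82 1/25 -289/4100 7 -7 E
5 8/125 40/421 4/125 -4184/52625 6 -7 S
6 4/45 20/153 2/45 -28/255 6 -6 W
7 8/65 40/541 4/65 -3464/35165 7 -6 N
final 7 -7 E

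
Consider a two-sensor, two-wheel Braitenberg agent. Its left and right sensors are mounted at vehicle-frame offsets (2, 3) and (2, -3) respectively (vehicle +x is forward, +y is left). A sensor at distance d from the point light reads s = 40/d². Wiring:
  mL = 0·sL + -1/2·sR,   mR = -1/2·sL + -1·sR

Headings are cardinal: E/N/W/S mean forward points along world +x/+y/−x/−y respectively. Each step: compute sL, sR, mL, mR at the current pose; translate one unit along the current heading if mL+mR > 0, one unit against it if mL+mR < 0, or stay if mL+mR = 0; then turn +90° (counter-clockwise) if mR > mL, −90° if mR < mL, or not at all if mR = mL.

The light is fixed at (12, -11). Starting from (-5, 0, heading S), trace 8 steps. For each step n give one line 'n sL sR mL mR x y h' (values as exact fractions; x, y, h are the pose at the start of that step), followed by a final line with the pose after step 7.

0 40/277 40/481 -20/481 -20700/133237 -5 0 S
1 20/221 20/293 -10/293 -7350/64753 -5 1 W
2 40/557 8/73 -4/73 -5916/40661 -4 1 N
3 5/49 2/13 -1/13 -261/1274 -4 0 E
4 40/277 40/481 -20/481 -20700/133237 -5 0 S
5 20/221 20/293 -10/293 -7350/64753 -5 1 W
6 40/557 8/73 -4/73 -5916/40661 -4 1 N
7 5/49 2/13 -1/13 -261/1274 -4 0 E
final -5 0 S

n=0: pose=(-5,0,S); sL=40/277, sR=40/481; mL=-20/481, mR=-20700/133237; mL+mR=-26240/133237 → advance -1; mR−mL=-15160/133237 → turn -1·90°
n=1: pose=(-5,1,W); sL=20/221, sR=20/293; mL=-10/293, mR=-7350/64753; mL+mR=-9560/64753 → advance -1; mR−mL=-5140/64753 → turn -1·90°
n=2: pose=(-4,1,N); sL=40/557, sR=8/73; mL=-4/73, mR=-5916/40661; mL+mR=-8144/40661 → advance -1; mR−mL=-3688/40661 → turn -1·90°
n=3: pose=(-4,0,E); sL=5/49, sR=2/13; mL=-1/13, mR=-261/1274; mL+mR=-359/1274 → advance -1; mR−mL=-163/1274 → turn -1·90°
n=4: pose=(-5,0,S); sL=40/277, sR=40/481; mL=-20/481, mR=-20700/133237; mL+mR=-26240/133237 → advance -1; mR−mL=-15160/133237 → turn -1·90°
n=5: pose=(-5,1,W); sL=20/221, sR=20/293; mL=-10/293, mR=-7350/64753; mL+mR=-9560/64753 → advance -1; mR−mL=-5140/64753 → turn -1·90°
n=6: pose=(-4,1,N); sL=40/557, sR=8/73; mL=-4/73, mR=-5916/40661; mL+mR=-8144/40661 → advance -1; mR−mL=-3688/40661 → turn -1·90°
n=7: pose=(-4,0,E); sL=5/49, sR=2/13; mL=-1/13, mR=-261/1274; mL+mR=-359/1274 → advance -1; mR−mL=-163/1274 → turn -1·90°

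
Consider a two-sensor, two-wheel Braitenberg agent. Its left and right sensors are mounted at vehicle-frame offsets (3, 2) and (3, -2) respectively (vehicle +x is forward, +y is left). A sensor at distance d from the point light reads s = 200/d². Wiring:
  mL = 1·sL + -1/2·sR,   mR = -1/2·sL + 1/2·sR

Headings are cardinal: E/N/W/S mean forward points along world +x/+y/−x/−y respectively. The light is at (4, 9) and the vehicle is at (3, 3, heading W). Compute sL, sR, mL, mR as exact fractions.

5/2 25/4 -5/8 15/8

left sensor world pos  = (0, 1); dL² = 80
right sensor world pos = (0, 5); dR² = 32
sL = 200/80 = 5/2
sR = 200/32 = 25/4
mL = 1·sL + -1/2·sR = -5/8
mR = -1/2·sL + 1/2·sR = 15/8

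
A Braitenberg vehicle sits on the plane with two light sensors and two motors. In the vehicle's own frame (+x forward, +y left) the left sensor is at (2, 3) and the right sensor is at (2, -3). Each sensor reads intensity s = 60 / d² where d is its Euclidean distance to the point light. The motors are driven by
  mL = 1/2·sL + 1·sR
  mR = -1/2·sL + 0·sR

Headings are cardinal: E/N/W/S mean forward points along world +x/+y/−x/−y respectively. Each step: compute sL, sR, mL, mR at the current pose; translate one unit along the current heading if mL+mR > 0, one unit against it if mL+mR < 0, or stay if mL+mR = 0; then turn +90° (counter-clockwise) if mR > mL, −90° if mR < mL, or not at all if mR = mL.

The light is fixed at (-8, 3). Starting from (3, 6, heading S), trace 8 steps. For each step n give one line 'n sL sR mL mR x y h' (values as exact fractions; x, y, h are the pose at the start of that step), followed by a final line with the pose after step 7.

0 60/197 12/13 2754/2561 -30/197 3 6 S
1 30/41 30/53 2025/2173 -15/41 3 5 W
2 12/13 12/37 378/481 -6/13 2 5 N
3 1/3 5/12 7/12 -1/6 2 6 E
4 60/197 12/13 2754/2561 -30/197 3 6 S
5 30/41 30/53 2025/2173 -15/41 3 5 W
6 12/13 12/37 378/481 -6/13 2 5 N
7 1/3 5/12 7/12 -1/6 2 6 E
final 3 6 S

n=0: pose=(3,6,S); sL=60/197, sR=12/13; mL=2754/2561, mR=-30/197; mL+mR=12/13 → advance +1; mR−mL=-3144/2561 → turn -1·90°
n=1: pose=(3,5,W); sL=30/41, sR=30/53; mL=2025/2173, mR=-15/41; mL+mR=30/53 → advance +1; mR−mL=-2820/2173 → turn -1·90°
n=2: pose=(2,5,N); sL=12/13, sR=12/37; mL=378/481, mR=-6/13; mL+mR=12/37 → advance +1; mR−mL=-600/481 → turn -1·90°
n=3: pose=(2,6,E); sL=1/3, sR=5/12; mL=7/12, mR=-1/6; mL+mR=5/12 → advance +1; mR−mL=-3/4 → turn -1·90°
n=4: pose=(3,6,S); sL=60/197, sR=12/13; mL=2754/2561, mR=-30/197; mL+mR=12/13 → advance +1; mR−mL=-3144/2561 → turn -1·90°
n=5: pose=(3,5,W); sL=30/41, sR=30/53; mL=2025/2173, mR=-15/41; mL+mR=30/53 → advance +1; mR−mL=-2820/2173 → turn -1·90°
n=6: pose=(2,5,N); sL=12/13, sR=12/37; mL=378/481, mR=-6/13; mL+mR=12/37 → advance +1; mR−mL=-600/481 → turn -1·90°
n=7: pose=(2,6,E); sL=1/3, sR=5/12; mL=7/12, mR=-1/6; mL+mR=5/12 → advance +1; mR−mL=-3/4 → turn -1·90°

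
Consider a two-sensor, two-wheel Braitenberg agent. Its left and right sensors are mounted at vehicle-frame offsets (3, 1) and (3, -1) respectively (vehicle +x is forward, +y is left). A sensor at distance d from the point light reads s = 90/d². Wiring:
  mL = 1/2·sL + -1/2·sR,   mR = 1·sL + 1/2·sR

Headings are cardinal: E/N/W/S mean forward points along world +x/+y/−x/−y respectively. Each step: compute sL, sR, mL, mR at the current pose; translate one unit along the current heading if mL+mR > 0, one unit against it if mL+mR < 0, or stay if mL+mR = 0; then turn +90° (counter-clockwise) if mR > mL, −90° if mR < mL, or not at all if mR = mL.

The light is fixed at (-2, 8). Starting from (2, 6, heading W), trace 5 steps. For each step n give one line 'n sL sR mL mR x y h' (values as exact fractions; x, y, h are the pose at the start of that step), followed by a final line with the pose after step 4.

n=0: pose=(2,6,W); sL=9, sR=45; mL=-18, mR=63/2; mL+mR=27/2 → advance +1; mR−mL=99/2 → turn +1·90°
n=1: pose=(1,6,S); sL=90/41, sR=90/29; mL=-540/1189, mR=4455/1189; mL+mR=135/41 → advance +1; mR−mL=4995/1189 → turn +1·90°
n=2: pose=(1,5,E); sL=9/4, sR=45/26; mL=27/104, mR=81/26; mL+mR=27/8 → advance +1; mR−mL=297/104 → turn +1·90°
n=3: pose=(2,5,N); sL=10, sR=18/5; mL=16/5, mR=59/5; mL+mR=15 → advance +1; mR−mL=43/5 → turn +1·90°
n=4: pose=(2,6,W); sL=9, sR=45; mL=-18, mR=63/2; mL+mR=27/2 → advance +1; mR−mL=99/2 → turn +1·90°

0 9 45 -18 63/2 2 6 W
1 90/41 90/29 -540/1189 4455/1189 1 6 S
2 9/4 45/26 27/104 81/26 1 5 E
3 10 18/5 16/5 59/5 2 5 N
4 9 45 -18 63/2 2 6 W
final 1 6 S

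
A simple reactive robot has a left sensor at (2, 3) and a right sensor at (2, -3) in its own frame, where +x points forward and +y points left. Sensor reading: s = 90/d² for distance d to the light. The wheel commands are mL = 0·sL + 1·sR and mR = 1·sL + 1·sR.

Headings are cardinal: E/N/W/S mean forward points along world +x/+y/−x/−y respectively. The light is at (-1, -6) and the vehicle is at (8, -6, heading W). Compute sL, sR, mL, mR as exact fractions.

45/29 45/29 45/29 90/29

left sensor world pos  = (6, -9); dL² = 58
right sensor world pos = (6, -3); dR² = 58
sL = 90/58 = 45/29
sR = 90/58 = 45/29
mL = 0·sL + 1·sR = 45/29
mR = 1·sL + 1·sR = 90/29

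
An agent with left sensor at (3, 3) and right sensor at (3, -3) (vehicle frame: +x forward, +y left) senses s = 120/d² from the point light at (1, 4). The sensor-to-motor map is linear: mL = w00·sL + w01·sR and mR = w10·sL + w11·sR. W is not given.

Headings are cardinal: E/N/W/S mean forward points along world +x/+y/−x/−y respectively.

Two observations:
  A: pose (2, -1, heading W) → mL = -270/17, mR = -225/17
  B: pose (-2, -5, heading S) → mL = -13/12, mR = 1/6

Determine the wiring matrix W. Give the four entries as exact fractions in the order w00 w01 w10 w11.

-1/2 -1 1 -1

obs A: pose=(2,-1,W) → sL=30/17, sR=15, mL=-270/17, mR=-225/17
obs B: pose=(-2,-5,S) → sL=5/6, sR=2/3, mL=-13/12, mR=1/6
sensor matrix S = [[30/17, 15], [5/6, 2/3]]; det S = -385/34
solve [mL_A; mL_B] = S·[w00; w01] and [mR_A; mR_B] = S·[w10; w11]:
  w00 = -1/2, w01 = -1, w10 = 1, w11 = -1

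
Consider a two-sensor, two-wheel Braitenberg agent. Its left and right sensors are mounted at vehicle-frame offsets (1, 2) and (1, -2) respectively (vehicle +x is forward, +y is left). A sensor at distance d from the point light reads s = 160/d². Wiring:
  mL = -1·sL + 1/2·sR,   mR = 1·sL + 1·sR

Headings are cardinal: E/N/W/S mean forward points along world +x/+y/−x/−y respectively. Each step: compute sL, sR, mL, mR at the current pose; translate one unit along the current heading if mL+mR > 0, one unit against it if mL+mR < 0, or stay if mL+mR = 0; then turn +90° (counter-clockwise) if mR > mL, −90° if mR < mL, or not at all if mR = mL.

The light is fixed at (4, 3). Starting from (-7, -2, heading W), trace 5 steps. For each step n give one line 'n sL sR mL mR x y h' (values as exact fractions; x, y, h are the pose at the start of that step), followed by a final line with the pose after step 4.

0 160/193 160/153 -9040/29529 55360/29529 -7 -2 W
1 20/17 20/29 -410/493 920/493 -8 -2 S
2 160/137 32/37 -3728/5069 10304/5069 -8 -3 E
3 80/97 80/53 -360/5141 12000/5141 -7 -3 N
4 160/193 160/153 -9040/29529 55360/29529 -7 -2 W
final -8 -2 S

n=0: pose=(-7,-2,W); sL=160/193, sR=160/153; mL=-9040/29529, mR=55360/29529; mL+mR=80/51 → advance +1; mR−mL=64400/29529 → turn +1·90°
n=1: pose=(-8,-2,S); sL=20/17, sR=20/29; mL=-410/493, mR=920/493; mL+mR=30/29 → advance +1; mR−mL=1330/493 → turn +1·90°
n=2: pose=(-8,-3,E); sL=160/137, sR=32/37; mL=-3728/5069, mR=10304/5069; mL+mR=48/37 → advance +1; mR−mL=14032/5069 → turn +1·90°
n=3: pose=(-7,-3,N); sL=80/97, sR=80/53; mL=-360/5141, mR=12000/5141; mL+mR=120/53 → advance +1; mR−mL=12360/5141 → turn +1·90°
n=4: pose=(-7,-2,W); sL=160/193, sR=160/153; mL=-9040/29529, mR=55360/29529; mL+mR=80/51 → advance +1; mR−mL=64400/29529 → turn +1·90°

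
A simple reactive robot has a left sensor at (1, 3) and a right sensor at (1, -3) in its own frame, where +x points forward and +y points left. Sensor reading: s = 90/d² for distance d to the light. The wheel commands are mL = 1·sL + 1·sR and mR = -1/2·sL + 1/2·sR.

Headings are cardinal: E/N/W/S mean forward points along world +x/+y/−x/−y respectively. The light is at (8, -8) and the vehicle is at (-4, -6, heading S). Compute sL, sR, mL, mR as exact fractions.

left sensor world pos  = (-1, -7); dL² = 82
right sensor world pos = (-7, -7); dR² = 226
sL = 90/82 = 45/41
sR = 90/226 = 45/113
mL = 1·sL + 1·sR = 6930/4633
mR = -1/2·sL + 1/2·sR = -1620/4633

45/41 45/113 6930/4633 -1620/4633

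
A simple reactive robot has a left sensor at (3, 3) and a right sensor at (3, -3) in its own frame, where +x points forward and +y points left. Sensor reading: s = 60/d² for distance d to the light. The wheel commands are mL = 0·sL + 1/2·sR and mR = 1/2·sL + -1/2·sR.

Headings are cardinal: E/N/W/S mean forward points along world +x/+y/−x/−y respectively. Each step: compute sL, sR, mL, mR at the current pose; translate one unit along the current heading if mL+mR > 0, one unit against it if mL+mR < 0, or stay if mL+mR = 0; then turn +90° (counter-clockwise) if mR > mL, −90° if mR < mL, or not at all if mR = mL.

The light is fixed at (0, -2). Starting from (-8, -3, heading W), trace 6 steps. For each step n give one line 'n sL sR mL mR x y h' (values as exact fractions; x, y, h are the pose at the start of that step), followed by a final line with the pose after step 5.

0 60/137 12/25 6/25 -72/3425 -8 -3 W
1 15/37 3/2 3/4 -81/148 -9 -3 N
2 4/3 4/3 2/3 0 -9 -2 E
3 30/17 6/13 3/13 144/221 -8 -2 S
4 60/29 60/41 30/41 360/1189 -8 -3 E
5 15/8 15/29 15/58 315/464 -7 -3 S
final -7 -4 E

n=0: pose=(-8,-3,W); sL=60/137, sR=12/25; mL=6/25, mR=-72/3425; mL+mR=30/137 → advance +1; mR−mL=-894/3425 → turn -1·90°
n=1: pose=(-9,-3,N); sL=15/37, sR=3/2; mL=3/4, mR=-81/148; mL+mR=15/74 → advance +1; mR−mL=-48/37 → turn -1·90°
n=2: pose=(-9,-2,E); sL=4/3, sR=4/3; mL=2/3, mR=0; mL+mR=2/3 → advance +1; mR−mL=-2/3 → turn -1·90°
n=3: pose=(-8,-2,S); sL=30/17, sR=6/13; mL=3/13, mR=144/221; mL+mR=15/17 → advance +1; mR−mL=93/221 → turn +1·90°
n=4: pose=(-8,-3,E); sL=60/29, sR=60/41; mL=30/41, mR=360/1189; mL+mR=30/29 → advance +1; mR−mL=-510/1189 → turn -1·90°
n=5: pose=(-7,-3,S); sL=15/8, sR=15/29; mL=15/58, mR=315/464; mL+mR=15/16 → advance +1; mR−mL=195/464 → turn +1·90°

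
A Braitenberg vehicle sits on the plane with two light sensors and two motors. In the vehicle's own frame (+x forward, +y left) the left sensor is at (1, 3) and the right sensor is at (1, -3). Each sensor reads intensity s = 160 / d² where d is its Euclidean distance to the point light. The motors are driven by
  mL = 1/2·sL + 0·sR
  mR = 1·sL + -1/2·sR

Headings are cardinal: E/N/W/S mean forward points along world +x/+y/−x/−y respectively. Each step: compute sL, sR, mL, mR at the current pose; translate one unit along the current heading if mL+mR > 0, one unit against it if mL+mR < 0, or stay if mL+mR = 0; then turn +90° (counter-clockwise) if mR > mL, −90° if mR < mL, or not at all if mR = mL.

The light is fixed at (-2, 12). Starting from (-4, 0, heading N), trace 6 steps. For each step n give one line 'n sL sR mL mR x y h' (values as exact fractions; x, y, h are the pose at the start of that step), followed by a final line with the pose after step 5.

0 80/73 80/61 40/73 1960/4453 -4 0 N
1 32/13 160/197 16/13 5264/2561 -4 1 E
2 40/29 20/13 20/29 230/377 -3 1 N
3 160/49 160/169 80/49 23120/8281 -3 2 E
4 16/9 16/9 8/9 8/9 -2 2 N
5 160/73 160/73 80/73 80/73 -2 3 N
final -2 4 N

n=0: pose=(-4,0,N); sL=80/73, sR=80/61; mL=40/73, mR=1960/4453; mL+mR=4400/4453 → advance +1; mR−mL=-480/4453 → turn -1·90°
n=1: pose=(-4,1,E); sL=32/13, sR=160/197; mL=16/13, mR=5264/2561; mL+mR=8416/2561 → advance +1; mR−mL=2112/2561 → turn +1·90°
n=2: pose=(-3,1,N); sL=40/29, sR=20/13; mL=20/29, mR=230/377; mL+mR=490/377 → advance +1; mR−mL=-30/377 → turn -1·90°
n=3: pose=(-3,2,E); sL=160/49, sR=160/169; mL=80/49, mR=23120/8281; mL+mR=36640/8281 → advance +1; mR−mL=9600/8281 → turn +1·90°
n=4: pose=(-2,2,N); sL=16/9, sR=16/9; mL=8/9, mR=8/9; mL+mR=16/9 → advance +1; mR−mL=0 → turn +0·90°
n=5: pose=(-2,3,N); sL=160/73, sR=160/73; mL=80/73, mR=80/73; mL+mR=160/73 → advance +1; mR−mL=0 → turn +0·90°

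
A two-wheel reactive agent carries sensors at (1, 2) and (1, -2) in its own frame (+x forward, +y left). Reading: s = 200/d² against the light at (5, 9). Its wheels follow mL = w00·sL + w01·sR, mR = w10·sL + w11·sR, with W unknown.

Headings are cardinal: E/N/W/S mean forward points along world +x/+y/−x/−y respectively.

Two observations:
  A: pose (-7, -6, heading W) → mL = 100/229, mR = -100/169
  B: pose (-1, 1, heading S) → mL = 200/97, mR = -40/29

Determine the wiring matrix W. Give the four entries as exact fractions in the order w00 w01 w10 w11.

1 0 0 -1

obs A: pose=(-7,-6,W) → sL=100/229, sR=100/169, mL=100/229, mR=-100/169
obs B: pose=(-1,1,S) → sL=200/97, sR=40/29, mL=200/97, mR=-40/29
sensor matrix S = [[100/229, 100/169], [200/97, 40/29]]; det S = -67248000/108865913
solve [mL_A; mL_B] = S·[w00; w01] and [mR_A; mR_B] = S·[w10; w11]:
  w00 = 1, w01 = 0, w10 = 0, w11 = -1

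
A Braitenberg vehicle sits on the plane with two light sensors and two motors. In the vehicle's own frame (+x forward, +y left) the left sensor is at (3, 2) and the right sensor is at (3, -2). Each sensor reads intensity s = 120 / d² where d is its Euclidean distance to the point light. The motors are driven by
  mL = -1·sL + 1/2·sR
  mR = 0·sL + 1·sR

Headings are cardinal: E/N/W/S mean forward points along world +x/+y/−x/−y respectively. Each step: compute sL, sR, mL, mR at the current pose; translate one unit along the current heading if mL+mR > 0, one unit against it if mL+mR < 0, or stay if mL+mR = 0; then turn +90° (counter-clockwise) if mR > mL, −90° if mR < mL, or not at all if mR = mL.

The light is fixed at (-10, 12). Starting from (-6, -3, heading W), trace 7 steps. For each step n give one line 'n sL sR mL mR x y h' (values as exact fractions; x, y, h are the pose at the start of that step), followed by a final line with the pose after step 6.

0 12/29 12/17 -30/493 12/17 -6 -3 W
1 120/349 24/65 -3612/22685 24/65 -7 -3 S
2 15/29 1/3 -61/174 1/3 -7 -4 E
3 120/169 24/37 -2412/6253 24/37 -8 -4 N
4 12/29 12/17 -30/493 12/17 -8 -3 W
5 40/111 24/65 -1268/7215 24/65 -9 -3 S
6 30/53 6/17 -351/901 6/17 -9 -4 E
final -10 -4 N

n=0: pose=(-6,-3,W); sL=12/29, sR=12/17; mL=-30/493, mR=12/17; mL+mR=318/493 → advance +1; mR−mL=378/493 → turn +1·90°
n=1: pose=(-7,-3,S); sL=120/349, sR=24/65; mL=-3612/22685, mR=24/65; mL+mR=4764/22685 → advance +1; mR−mL=11988/22685 → turn +1·90°
n=2: pose=(-7,-4,E); sL=15/29, sR=1/3; mL=-61/174, mR=1/3; mL+mR=-1/58 → advance -1; mR−mL=119/174 → turn +1·90°
n=3: pose=(-8,-4,N); sL=120/169, sR=24/37; mL=-2412/6253, mR=24/37; mL+mR=1644/6253 → advance +1; mR−mL=6468/6253 → turn +1·90°
n=4: pose=(-8,-3,W); sL=12/29, sR=12/17; mL=-30/493, mR=12/17; mL+mR=318/493 → advance +1; mR−mL=378/493 → turn +1·90°
n=5: pose=(-9,-3,S); sL=40/111, sR=24/65; mL=-1268/7215, mR=24/65; mL+mR=1396/7215 → advance +1; mR−mL=3932/7215 → turn +1·90°
n=6: pose=(-9,-4,E); sL=30/53, sR=6/17; mL=-351/901, mR=6/17; mL+mR=-33/901 → advance -1; mR−mL=669/901 → turn +1·90°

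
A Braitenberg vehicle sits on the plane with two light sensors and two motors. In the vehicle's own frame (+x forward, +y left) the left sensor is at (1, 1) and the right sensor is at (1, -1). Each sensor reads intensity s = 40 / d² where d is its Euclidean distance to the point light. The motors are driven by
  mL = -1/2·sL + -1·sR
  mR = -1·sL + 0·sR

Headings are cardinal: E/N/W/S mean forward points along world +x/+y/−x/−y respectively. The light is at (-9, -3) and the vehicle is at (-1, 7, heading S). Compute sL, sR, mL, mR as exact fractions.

left sensor world pos  = (0, 6); dL² = 162
right sensor world pos = (-2, 6); dR² = 130
sL = 40/162 = 20/81
sR = 40/130 = 4/13
mL = -1/2·sL + -1·sR = -454/1053
mR = -1·sL + 0·sR = -20/81

20/81 4/13 -454/1053 -20/81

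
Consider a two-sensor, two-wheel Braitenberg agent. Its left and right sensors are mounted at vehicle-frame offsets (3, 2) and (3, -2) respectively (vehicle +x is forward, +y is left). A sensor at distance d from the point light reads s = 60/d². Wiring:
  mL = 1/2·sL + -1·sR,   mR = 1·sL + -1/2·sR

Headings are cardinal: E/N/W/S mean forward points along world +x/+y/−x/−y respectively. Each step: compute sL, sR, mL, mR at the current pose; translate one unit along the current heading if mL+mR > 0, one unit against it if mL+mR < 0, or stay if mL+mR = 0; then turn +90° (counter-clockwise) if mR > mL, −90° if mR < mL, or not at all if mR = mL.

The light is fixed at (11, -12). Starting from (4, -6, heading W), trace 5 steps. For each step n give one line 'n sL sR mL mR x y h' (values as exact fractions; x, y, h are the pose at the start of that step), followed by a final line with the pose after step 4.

n=0: pose=(4,-6,W); sL=15/29, sR=15/41; mL=-255/2378, mR=795/2378; mL+mR=270/1189 → advance +1; mR−mL=525/1189 → turn +1·90°
n=1: pose=(3,-6,S); sL=4/3, sR=60/109; mL=38/327, mR=346/327; mL+mR=128/109 → advance +1; mR−mL=308/327 → turn +1·90°
n=2: pose=(3,-7,E); sL=30/37, sR=30/17; mL=-855/629, mR=-45/629; mL+mR=-900/629 → advance -1; mR−mL=810/629 → turn +1·90°
n=3: pose=(2,-7,N); sL=12/37, sR=60/113; mL=-1542/4181, mR=246/4181; mL+mR=-1296/4181 → advance -1; mR−mL=1788/4181 → turn +1·90°
n=4: pose=(2,-8,W); sL=15/37, sR=1/3; mL=-29/222, mR=53/222; mL+mR=4/37 → advance +1; mR−mL=41/111 → turn +1·90°

0 15/29 15/41 -255/2378 795/2378 4 -6 W
1 4/3 60/109 38/327 346/327 3 -6 S
2 30/37 30/17 -855/629 -45/629 3 -7 E
3 12/37 60/113 -1542/4181 246/4181 2 -7 N
4 15/37 1/3 -29/222 53/222 2 -8 W
final 1 -8 S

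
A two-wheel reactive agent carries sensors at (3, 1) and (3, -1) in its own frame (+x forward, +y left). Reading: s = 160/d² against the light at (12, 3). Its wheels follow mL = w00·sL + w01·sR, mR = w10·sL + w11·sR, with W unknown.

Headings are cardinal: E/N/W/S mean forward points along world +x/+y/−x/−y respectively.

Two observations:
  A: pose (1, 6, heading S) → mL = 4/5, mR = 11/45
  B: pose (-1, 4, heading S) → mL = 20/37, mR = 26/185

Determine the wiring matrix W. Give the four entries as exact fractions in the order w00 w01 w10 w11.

1/2 0 1/2 -1/2

obs A: pose=(1,6,S) → sL=8/5, sR=10/9, mL=4/5, mR=11/45
obs B: pose=(-1,4,S) → sL=40/37, sR=4/5, mL=20/37, mR=26/185
sensor matrix S = [[8/5, 10/9], [40/37, 4/5]]; det S = 656/8325
solve [mL_A; mL_B] = S·[w00; w01] and [mR_A; mR_B] = S·[w10; w11]:
  w00 = 1/2, w01 = 0, w10 = 1/2, w11 = -1/2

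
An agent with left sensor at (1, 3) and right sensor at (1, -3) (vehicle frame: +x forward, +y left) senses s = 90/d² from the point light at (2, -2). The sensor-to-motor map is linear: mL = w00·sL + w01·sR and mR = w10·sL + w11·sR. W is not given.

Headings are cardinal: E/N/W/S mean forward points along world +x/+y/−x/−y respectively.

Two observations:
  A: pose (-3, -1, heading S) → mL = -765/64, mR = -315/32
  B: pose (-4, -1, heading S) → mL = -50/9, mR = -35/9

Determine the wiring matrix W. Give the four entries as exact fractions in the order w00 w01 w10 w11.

-1/2 -1/2 -1/2 1

obs A: pose=(-3,-1,S) → sL=45/2, sR=45/32, mL=-765/64, mR=-315/32
obs B: pose=(-4,-1,S) → sL=10, sR=10/9, mL=-50/9, mR=-35/9
sensor matrix S = [[45/2, 45/32], [10, 10/9]]; det S = 175/16
solve [mL_A; mL_B] = S·[w00; w01] and [mR_A; mR_B] = S·[w10; w11]:
  w00 = -1/2, w01 = -1/2, w10 = -1/2, w11 = 1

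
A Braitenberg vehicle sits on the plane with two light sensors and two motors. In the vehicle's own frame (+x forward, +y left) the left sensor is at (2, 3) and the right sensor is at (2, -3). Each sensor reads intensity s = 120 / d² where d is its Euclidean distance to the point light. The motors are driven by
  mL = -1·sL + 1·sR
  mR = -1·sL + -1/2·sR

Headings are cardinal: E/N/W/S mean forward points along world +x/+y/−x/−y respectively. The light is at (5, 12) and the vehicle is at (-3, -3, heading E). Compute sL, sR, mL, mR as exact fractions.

2/3 1/3 -1/3 -5/6

left sensor world pos  = (-1, 0); dL² = 180
right sensor world pos = (-1, -6); dR² = 360
sL = 120/180 = 2/3
sR = 120/360 = 1/3
mL = -1·sL + 1·sR = -1/3
mR = -1·sL + -1/2·sR = -5/6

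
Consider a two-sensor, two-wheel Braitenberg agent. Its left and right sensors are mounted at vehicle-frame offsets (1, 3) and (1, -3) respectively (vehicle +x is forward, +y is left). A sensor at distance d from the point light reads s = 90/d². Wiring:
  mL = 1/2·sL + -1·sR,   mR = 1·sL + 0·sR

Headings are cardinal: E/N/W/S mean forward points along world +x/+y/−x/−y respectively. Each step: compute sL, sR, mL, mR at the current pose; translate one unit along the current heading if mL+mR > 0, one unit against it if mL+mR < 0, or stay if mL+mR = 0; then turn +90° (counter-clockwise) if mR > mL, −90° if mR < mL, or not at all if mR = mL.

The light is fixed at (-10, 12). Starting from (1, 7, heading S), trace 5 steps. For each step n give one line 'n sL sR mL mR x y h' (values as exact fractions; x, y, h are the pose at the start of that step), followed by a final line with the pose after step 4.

0 45/116 9/10 -819/1160 45/116 1 7 S
1 18/29 90/193 -873/5597 18/29 1 8 E
2 1 5/13 3/26 1 2 8 N
3 90/157 90/121 -8685/18997 90/157 2 9 W
4 45/106 9/8 -387/424 45/106 1 9 S
final 1 10 E

n=0: pose=(1,7,S); sL=45/116, sR=9/10; mL=-819/1160, mR=45/116; mL+mR=-369/1160 → advance -1; mR−mL=1269/1160 → turn +1·90°
n=1: pose=(1,8,E); sL=18/29, sR=90/193; mL=-873/5597, mR=18/29; mL+mR=2601/5597 → advance +1; mR−mL=4347/5597 → turn +1·90°
n=2: pose=(2,8,N); sL=1, sR=5/13; mL=3/26, mR=1; mL+mR=29/26 → advance +1; mR−mL=23/26 → turn +1·90°
n=3: pose=(2,9,W); sL=90/157, sR=90/121; mL=-8685/18997, mR=90/157; mL+mR=2205/18997 → advance +1; mR−mL=19575/18997 → turn +1·90°
n=4: pose=(1,9,S); sL=45/106, sR=9/8; mL=-387/424, mR=45/106; mL+mR=-207/424 → advance -1; mR−mL=567/424 → turn +1·90°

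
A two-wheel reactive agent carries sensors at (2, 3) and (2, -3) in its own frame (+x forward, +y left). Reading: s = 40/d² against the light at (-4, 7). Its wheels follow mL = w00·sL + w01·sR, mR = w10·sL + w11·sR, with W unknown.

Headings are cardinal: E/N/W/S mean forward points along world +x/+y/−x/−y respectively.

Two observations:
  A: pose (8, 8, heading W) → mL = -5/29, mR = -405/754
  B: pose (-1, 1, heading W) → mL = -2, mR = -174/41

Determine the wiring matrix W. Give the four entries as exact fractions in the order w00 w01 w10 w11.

obs A: pose=(8,8,W) → sL=5/13, sR=10/29, mL=-5/29, mR=-405/754
obs B: pose=(-1,1,W) → sL=20/41, sR=4, mL=-2, mR=-174/41
sensor matrix S = [[5/13, 10/29], [20/41, 4]]; det S = 21180/15457
solve [mL_A; mL_B] = S·[w00; w01] and [mR_A; mR_B] = S·[w10; w11]:
  w00 = 0, w01 = -1/2, w10 = -1/2, w11 = -1

0 -1/2 -1/2 -1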